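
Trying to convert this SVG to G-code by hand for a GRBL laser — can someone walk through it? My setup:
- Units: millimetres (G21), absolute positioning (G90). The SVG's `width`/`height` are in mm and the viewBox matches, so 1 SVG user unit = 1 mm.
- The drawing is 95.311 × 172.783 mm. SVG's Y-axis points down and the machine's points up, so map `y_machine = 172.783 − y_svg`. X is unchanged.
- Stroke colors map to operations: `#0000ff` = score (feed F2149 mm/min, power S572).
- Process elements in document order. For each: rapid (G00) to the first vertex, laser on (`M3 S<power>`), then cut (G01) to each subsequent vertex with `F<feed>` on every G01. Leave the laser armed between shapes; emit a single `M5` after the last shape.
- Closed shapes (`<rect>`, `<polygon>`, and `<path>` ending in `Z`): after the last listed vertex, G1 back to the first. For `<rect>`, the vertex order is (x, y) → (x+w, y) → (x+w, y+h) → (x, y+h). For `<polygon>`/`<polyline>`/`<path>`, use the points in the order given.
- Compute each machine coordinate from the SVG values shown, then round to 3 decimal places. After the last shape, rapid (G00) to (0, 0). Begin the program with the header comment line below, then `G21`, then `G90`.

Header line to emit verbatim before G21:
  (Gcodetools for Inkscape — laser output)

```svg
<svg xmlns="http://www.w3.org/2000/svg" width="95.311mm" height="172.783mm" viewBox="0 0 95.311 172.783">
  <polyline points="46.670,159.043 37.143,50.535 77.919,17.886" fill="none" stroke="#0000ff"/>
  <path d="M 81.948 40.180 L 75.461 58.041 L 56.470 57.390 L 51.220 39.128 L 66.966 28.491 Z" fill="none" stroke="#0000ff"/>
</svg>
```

(Gcodetools for Inkscape — laser output)
G21
G90
G00 X46.670 Y13.740
M3 S572
G01 X37.143 Y122.248 F2149
G01 X77.919 Y154.897 F2149
G00 X81.948 Y132.603
M3 S572
G01 X75.461 Y114.742 F2149
G01 X56.470 Y115.393 F2149
G01 X51.220 Y133.655 F2149
G01 X66.966 Y144.292 F2149
G01 X81.948 Y132.603 F2149
M5
G00 X0.000 Y0.000

1 u = 1 mm; y_m = 172.783 − y.

[1] `<polyline>` open polyline, #0000ff→score S572 F2149: (46.670,13.740) → (37.143,122.248) → (77.919,154.897)

[2] `<path>` regular polygon, #0000ff→score S572 F2149: (81.948,132.603) → (75.461,114.742) → (56.470,115.393) → (51.220,133.655) → (66.966,144.292) → (81.948,132.603) (closed)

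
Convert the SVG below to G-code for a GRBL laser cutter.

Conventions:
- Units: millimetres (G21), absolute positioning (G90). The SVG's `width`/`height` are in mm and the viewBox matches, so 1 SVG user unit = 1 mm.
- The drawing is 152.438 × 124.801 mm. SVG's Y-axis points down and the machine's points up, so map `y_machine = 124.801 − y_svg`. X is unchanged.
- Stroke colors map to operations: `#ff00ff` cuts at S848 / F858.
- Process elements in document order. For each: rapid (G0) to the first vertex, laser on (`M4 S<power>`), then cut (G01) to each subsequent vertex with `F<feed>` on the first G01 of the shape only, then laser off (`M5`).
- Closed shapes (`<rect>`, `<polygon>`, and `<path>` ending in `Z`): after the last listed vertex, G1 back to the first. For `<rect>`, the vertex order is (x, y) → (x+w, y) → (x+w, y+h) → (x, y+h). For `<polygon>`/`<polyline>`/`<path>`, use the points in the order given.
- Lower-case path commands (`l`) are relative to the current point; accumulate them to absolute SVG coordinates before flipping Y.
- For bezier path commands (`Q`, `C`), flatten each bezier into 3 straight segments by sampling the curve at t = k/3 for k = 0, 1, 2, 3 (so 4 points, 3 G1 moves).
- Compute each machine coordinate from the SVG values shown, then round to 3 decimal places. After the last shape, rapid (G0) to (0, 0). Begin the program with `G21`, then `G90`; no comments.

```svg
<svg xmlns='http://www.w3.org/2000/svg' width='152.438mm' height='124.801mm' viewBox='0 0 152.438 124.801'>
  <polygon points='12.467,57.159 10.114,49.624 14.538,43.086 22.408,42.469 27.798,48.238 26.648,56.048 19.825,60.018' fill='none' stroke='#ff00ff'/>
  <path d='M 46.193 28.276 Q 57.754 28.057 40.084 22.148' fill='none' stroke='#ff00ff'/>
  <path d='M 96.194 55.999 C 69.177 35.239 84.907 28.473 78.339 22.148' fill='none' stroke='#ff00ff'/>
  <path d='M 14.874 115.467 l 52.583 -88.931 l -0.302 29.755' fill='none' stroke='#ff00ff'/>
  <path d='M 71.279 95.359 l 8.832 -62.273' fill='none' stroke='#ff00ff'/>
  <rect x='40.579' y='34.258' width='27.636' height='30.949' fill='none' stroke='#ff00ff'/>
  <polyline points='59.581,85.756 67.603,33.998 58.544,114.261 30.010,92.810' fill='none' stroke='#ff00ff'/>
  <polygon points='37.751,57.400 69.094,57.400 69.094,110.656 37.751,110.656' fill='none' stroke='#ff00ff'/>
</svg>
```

G21
G90
G0 X12.467 Y67.642
M4 S848
G01 X10.114 Y75.177 F858
G01 X14.538 Y81.715
G01 X22.408 Y82.332
G01 X27.798 Y76.563
G01 X26.648 Y68.753
G01 X19.825 Y64.783
G01 X12.467 Y67.642
M5
G0 X46.193 Y96.525
M4 S848
G01 X50.652 Y97.303 F858
G01 X48.616 Y99.346
G01 X40.084 Y102.653
M5
G0 X96.194 Y68.802
M4 S848
G01 X81.017 Y85.399 F858
G01 X79.883 Y95.679
G01 X78.339 Y102.653
M5
G0 X14.874 Y9.334
M4 S848
G01 X67.457 Y98.265 F858
G01 X67.155 Y68.510
M5
G0 X71.279 Y29.442
M4 S848
G01 X80.111 Y91.715 F858
M5
G0 X40.579 Y90.543
M4 S848
G01 X68.215 Y90.543 F858
G01 X68.215 Y59.594
G01 X40.579 Y59.594
G01 X40.579 Y90.543
M5
G0 X59.581 Y39.045
M4 S848
G01 X67.603 Y90.803 F858
G01 X58.544 Y10.540
G01 X30.010 Y31.991
M5
G0 X37.751 Y67.401
M4 S848
G01 X69.094 Y67.401 F858
G01 X69.094 Y14.145
G01 X37.751 Y14.145
G01 X37.751 Y67.401
M5
G0 X0.000 Y0.000

viewBox `0 0 152.438 124.801` with mm width/height → 1 unit = 1 mm. Flip: y_m = 124.801 − y_svg.

**Shape 1** — `<polygon>` regular polygon, stroke `#ff00ff` → cut (S848, F858). Machine vertices: (12.467,67.642) → (10.114,75.177) → (14.538,81.715) → (22.408,82.332) → (27.798,76.563) → (26.648,68.753) → (19.825,64.783) → (12.467,67.642). Closed: final G1 returns to the first vertex.

**Shape 2** — `<path>` quadratic bezier, stroke `#ff00ff` → cut (S848, F858). Control points (SVG): P0=(46.193,28.276), P1=(57.754,28.057), P2=(40.084,22.148); sampled at t=k/3. Machine vertices: (46.193,96.525) → (50.652,97.303) → (48.616,99.346) → (40.084,102.653). Open path.

**Shape 3** — `<path>` cubic bezier, stroke `#ff00ff` → cut (S848, F858). Control points (SVG): P0=(96.194,55.999), P1=(69.177,35.239), P2=(84.907,28.473), P3=(78.339,22.148); sampled at t=k/3. Machine vertices: (96.194,68.802) → (81.017,85.399) → (79.883,95.679) → (78.339,102.653). Open path.

**Shape 4** — `<path>` open polyline, stroke `#ff00ff` → cut (S848, F858). Machine vertices: (14.874,9.334) → (67.457,98.265) → (67.155,68.510). Open path.

**Shape 5** — `<path>` line segment, stroke `#ff00ff` → cut (S848, F858). Machine vertices: (71.279,29.442) → (80.111,91.715). Open path.

**Shape 6** — `<rect>` rectangle, stroke `#ff00ff` → cut (S848, F858). Machine vertices: (40.579,90.543) → (68.215,90.543) → (68.215,59.594) → (40.579,59.594) → (40.579,90.543). Closed: final G1 returns to the first vertex.

**Shape 7** — `<polyline>` open polyline, stroke `#ff00ff` → cut (S848, F858). Machine vertices: (59.581,39.045) → (67.603,90.803) → (58.544,10.540) → (30.010,31.991). Open path.

**Shape 8** — `<polygon>` rectangle, stroke `#ff00ff` → cut (S848, F858). Machine vertices: (37.751,67.401) → (69.094,67.401) → (69.094,14.145) → (37.751,14.145) → (37.751,67.401). Closed: final G1 returns to the first vertex.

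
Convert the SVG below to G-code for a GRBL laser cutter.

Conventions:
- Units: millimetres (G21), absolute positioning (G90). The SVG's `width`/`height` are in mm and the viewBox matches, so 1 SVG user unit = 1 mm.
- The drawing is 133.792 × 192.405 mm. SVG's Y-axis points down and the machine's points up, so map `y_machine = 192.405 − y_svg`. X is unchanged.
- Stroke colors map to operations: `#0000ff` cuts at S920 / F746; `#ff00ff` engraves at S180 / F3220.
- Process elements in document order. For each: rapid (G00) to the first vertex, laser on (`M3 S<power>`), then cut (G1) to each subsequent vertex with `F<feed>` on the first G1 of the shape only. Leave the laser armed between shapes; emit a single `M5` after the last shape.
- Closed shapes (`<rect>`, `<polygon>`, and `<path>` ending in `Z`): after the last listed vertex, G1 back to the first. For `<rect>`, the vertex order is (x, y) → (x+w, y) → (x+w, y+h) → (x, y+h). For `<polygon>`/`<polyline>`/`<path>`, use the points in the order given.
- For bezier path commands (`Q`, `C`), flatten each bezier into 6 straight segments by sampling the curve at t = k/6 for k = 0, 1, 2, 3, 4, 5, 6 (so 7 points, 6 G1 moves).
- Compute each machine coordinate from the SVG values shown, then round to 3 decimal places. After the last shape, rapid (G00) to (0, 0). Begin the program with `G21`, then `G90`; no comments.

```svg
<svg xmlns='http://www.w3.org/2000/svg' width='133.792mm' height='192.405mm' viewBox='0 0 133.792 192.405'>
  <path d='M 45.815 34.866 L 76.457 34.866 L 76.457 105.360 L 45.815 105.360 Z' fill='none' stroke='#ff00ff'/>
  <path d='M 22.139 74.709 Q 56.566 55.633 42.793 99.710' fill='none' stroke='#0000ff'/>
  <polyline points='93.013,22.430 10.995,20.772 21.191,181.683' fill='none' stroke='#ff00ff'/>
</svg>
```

Since the viewBox matches the mm dimensions, user units are millimetres directly. The only transform is the Y-flip y_m = 192.405 − y_svg.

Shape 1 is a rectangle drawn with `<path>`. Its stroke #ff00ff means engrave at S180, F3220. After flipping Y the toolpath is (45.815,157.539) → (76.457,157.539) → (76.457,87.045) → (45.815,87.045) → (45.815,157.539), returning to the start.

Shape 2 is a quadratic bezier drawn with `<path>`. Its stroke #0000ff means cut at S920, F746. After flipping Y the toolpath is (22.139,117.696) → (32.276,122.300) → (39.735,123.396) → (44.516,120.984) → (46.619,115.063) → (46.045,105.633) → (42.793,92.695).

Shape 3 is a open polyline drawn with `<polyline>`. Its stroke #ff00ff means engrave at S180, F3220. After flipping Y the toolpath is (93.013,169.975) → (10.995,171.633) → (21.191,10.722).

G21
G90
G00 X45.815 Y157.539
M3 S180
G1 X76.457 Y157.539 F3220
G1 X76.457 Y87.045
G1 X45.815 Y87.045
G1 X45.815 Y157.539
G00 X22.139 Y117.696
M3 S920
G1 X32.276 Y122.300 F746
G1 X39.735 Y123.396
G1 X44.516 Y120.984
G1 X46.619 Y115.063
G1 X46.045 Y105.633
G1 X42.793 Y92.695
G00 X93.013 Y169.975
M3 S180
G1 X10.995 Y171.633 F3220
G1 X21.191 Y10.722
M5
G00 X0.000 Y0.000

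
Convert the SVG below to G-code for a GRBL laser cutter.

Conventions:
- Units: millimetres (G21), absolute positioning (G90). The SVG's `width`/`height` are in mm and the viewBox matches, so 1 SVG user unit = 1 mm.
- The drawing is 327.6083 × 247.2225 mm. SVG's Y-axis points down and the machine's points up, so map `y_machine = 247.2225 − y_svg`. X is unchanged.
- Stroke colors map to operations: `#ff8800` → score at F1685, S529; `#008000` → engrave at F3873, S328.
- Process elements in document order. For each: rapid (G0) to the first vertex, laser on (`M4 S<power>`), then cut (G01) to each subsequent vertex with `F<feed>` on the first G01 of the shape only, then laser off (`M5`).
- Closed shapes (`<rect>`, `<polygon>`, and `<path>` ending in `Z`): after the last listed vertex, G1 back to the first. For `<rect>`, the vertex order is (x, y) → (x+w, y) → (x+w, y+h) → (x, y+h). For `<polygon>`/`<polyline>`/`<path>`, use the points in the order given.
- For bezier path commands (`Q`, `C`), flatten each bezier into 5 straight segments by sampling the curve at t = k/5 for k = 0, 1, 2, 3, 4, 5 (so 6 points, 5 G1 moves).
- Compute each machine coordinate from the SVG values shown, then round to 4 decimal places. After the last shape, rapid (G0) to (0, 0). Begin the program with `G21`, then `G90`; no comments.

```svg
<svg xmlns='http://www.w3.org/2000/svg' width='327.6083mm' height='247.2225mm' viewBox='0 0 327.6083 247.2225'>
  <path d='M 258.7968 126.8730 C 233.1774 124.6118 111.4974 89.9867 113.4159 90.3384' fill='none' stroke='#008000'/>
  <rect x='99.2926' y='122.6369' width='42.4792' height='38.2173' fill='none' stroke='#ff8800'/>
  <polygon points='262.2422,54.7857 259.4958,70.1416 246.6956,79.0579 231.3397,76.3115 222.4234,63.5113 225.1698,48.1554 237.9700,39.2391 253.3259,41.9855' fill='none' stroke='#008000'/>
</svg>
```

viewBox `0 0 327.6083 247.2225` with mm width/height → 1 unit = 1 mm. Flip: y_m = 247.2225 − y_svg.

**Shape 1** — `<path>` cubic bezier, stroke `#008000` → engrave (S328, F3873). Control points (SVG): P0=(258.7968,126.8730), P1=(233.1774,124.6118), P2=(111.4974,89.9867), P3=(113.4159,90.3384); sampled at t=k/5. Machine vertices: (258.7968,120.3495) → (233.6552,125.0512) → (196.0026,134.2878) → (156.3828,144.8271) → (125.3393,153.4366) → (113.4159,156.8841). Open path.

**Shape 2** — `<rect>` rectangle, stroke `#ff8800` → score (S529, F1685). Machine vertices: (99.2926,124.5856) → (141.7718,124.5856) → (141.7718,86.3683) → (99.2926,86.3683) → (99.2926,124.5856). Closed: final G1 returns to the first vertex.

**Shape 3** — `<polygon>` regular polygon, stroke `#008000` → engrave (S328, F3873). Machine vertices: (262.2422,192.4368) → (259.4958,177.0809) → (246.6956,168.1646) → (231.3397,170.9110) → (222.4234,183.7112) → (225.1698,199.0671) → (237.9700,207.9834) → (253.3259,205.2370) → (262.2422,192.4368). Closed: final G1 returns to the first vertex.

G21
G90
G0 X258.7968 Y120.3495
M4 S328
G01 X233.6552 Y125.0512 F3873
G01 X196.0026 Y134.2878
G01 X156.3828 Y144.8271
G01 X125.3393 Y153.4366
G01 X113.4159 Y156.8841
M5
G0 X99.2926 Y124.5856
M4 S529
G01 X141.7718 Y124.5856 F1685
G01 X141.7718 Y86.3683
G01 X99.2926 Y86.3683
G01 X99.2926 Y124.5856
M5
G0 X262.2422 Y192.4368
M4 S328
G01 X259.4958 Y177.0809 F3873
G01 X246.6956 Y168.1646
G01 X231.3397 Y170.9110
G01 X222.4234 Y183.7112
G01 X225.1698 Y199.0671
G01 X237.9700 Y207.9834
G01 X253.3259 Y205.2370
G01 X262.2422 Y192.4368
M5
G0 X0.0000 Y0.0000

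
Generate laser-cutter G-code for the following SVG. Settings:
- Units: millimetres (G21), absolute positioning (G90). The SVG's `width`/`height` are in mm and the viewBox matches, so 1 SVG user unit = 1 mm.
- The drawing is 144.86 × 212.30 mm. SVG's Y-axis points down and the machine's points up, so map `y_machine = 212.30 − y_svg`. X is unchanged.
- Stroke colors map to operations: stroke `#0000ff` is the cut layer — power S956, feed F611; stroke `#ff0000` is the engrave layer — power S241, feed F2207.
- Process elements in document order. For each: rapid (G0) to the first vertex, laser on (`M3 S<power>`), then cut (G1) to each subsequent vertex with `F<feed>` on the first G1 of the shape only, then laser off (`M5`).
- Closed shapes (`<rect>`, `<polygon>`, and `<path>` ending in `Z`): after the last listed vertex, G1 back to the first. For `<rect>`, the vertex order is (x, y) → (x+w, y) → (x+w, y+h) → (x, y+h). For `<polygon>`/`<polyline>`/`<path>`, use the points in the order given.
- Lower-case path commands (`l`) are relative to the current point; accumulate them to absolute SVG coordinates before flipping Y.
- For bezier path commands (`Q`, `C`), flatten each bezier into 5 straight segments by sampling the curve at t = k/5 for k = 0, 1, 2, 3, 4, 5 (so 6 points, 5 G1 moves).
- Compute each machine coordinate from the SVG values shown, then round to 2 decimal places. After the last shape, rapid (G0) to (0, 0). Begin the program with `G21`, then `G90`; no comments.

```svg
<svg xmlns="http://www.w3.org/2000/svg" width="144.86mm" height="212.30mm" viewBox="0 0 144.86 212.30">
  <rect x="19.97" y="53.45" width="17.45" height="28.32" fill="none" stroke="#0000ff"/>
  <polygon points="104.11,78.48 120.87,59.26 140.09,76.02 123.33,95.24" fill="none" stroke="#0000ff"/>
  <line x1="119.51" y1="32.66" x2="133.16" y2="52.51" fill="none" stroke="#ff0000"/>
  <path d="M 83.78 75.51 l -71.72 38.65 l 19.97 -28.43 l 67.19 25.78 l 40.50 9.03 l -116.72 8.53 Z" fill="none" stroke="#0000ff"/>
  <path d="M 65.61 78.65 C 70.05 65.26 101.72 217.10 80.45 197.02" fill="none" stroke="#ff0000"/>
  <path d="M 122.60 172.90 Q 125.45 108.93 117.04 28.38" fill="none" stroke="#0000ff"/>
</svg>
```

G21
G90
G0 X19.97 Y158.85
M3 S956
G1 X37.42 Y158.85 F611
G1 X37.42 Y130.53
G1 X19.97 Y130.53
G1 X19.97 Y158.85
M5
G0 X104.11 Y133.82
M3 S956
G1 X120.87 Y153.04 F611
G1 X140.09 Y136.28
G1 X123.33 Y117.06
G1 X104.11 Y133.82
M5
G0 X119.51 Y179.64
M3 S241
G1 X133.16 Y159.79 F2207
M5
G0 X83.78 Y136.79
M3 S956
G1 X12.06 Y98.14 F611
G1 X32.03 Y126.57
G1 X99.22 Y100.79
G1 X139.72 Y91.76
G1 X23.00 Y83.23
G1 X83.78 Y136.79
M5
G0 X65.61 Y133.65
M3 S241
G1 X70.90 Y124.55 F2207
G1 X78.88 Y91.99
G1 X85.69 Y52.13
G1 X87.50 Y21.17
G1 X80.45 Y15.28
M5
G0 X122.60 Y39.40
M3 S956
G1 X123.29 Y65.65 F611
G1 X123.08 Y93.23
G1 X121.97 Y122.13
G1 X119.95 Y152.36
G1 X117.04 Y183.92
M5
G0 X0.00 Y0.00

Since the viewBox matches the mm dimensions, user units are millimetres directly. The only transform is the Y-flip y_m = 212.30 − y_svg.

Shape 1 is a rectangle drawn with `<rect>`. Its stroke #0000ff means cut at S956, F611. After flipping Y the toolpath is (19.97,158.85) → (37.42,158.85) → (37.42,130.53) → (19.97,130.53) → (19.97,158.85), returning to the start.

Shape 2 is a regular polygon drawn with `<polygon>`. Its stroke #0000ff means cut at S956, F611. After flipping Y the toolpath is (104.11,133.82) → (120.87,153.04) → (140.09,136.28) → (123.33,117.06) → (104.11,133.82), returning to the start.

Shape 3 is a line segment drawn with `<line>`. Its stroke #ff0000 means engrave at S241, F2207. After flipping Y the toolpath is (119.51,179.64) → (133.16,159.79).

Shape 4 is a closed polygon drawn with `<path>`. Its stroke #0000ff means cut at S956, F611. After flipping Y the toolpath is (83.78,136.79) → (12.06,98.14) → (32.03,126.57) → (99.22,100.79) → (139.72,91.76) → (23.00,83.23) → (83.78,136.79), returning to the start.

Shape 5 is a cubic bezier drawn with `<path>`. Its stroke #ff0000 means engrave at S241, F2207. After flipping Y the toolpath is (65.61,133.65) → (70.90,124.55) → (78.88,91.99) → (85.69,52.13) → (87.50,21.17) → (80.45,15.28).

Shape 6 is a quadratic bezier drawn with `<path>`. Its stroke #0000ff means cut at S956, F611. After flipping Y the toolpath is (122.60,39.40) → (123.29,65.65) → (123.08,93.23) → (121.97,122.13) → (119.95,152.36) → (117.04,183.92).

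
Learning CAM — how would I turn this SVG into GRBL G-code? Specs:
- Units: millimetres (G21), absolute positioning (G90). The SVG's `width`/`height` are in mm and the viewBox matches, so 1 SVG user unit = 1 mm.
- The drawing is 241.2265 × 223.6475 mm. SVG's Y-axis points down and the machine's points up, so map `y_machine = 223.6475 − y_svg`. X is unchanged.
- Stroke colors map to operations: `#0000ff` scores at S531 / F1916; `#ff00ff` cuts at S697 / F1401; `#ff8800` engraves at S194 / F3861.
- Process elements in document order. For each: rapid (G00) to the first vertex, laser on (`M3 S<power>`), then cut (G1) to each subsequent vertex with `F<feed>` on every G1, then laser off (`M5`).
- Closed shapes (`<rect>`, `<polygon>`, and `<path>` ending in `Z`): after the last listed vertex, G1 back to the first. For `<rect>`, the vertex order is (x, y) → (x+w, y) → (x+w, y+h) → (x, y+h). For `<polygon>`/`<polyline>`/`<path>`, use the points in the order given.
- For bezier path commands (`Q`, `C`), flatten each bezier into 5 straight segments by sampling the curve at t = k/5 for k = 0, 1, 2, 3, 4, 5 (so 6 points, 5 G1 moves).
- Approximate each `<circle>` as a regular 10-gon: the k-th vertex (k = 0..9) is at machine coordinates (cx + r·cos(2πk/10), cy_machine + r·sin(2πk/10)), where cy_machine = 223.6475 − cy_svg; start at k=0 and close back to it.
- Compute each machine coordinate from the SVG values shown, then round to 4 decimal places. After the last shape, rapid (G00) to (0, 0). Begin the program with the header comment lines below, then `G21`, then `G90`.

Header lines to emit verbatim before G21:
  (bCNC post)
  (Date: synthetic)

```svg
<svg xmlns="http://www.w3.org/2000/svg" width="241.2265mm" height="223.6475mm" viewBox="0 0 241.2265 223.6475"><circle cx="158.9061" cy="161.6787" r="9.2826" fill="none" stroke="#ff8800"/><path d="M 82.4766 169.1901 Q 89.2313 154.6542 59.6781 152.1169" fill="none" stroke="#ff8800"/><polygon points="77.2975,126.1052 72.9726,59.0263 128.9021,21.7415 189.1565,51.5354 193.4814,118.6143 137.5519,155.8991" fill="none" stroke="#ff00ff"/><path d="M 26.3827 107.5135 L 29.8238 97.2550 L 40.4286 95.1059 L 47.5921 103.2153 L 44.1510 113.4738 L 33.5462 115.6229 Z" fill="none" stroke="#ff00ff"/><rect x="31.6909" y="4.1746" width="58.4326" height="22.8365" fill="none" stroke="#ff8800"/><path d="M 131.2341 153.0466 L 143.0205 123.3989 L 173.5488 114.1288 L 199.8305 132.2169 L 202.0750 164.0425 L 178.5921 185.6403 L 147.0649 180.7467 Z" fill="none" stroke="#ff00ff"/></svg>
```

Since the viewBox matches the mm dimensions, user units are millimetres directly. The only transform is the Y-flip y_m = 223.6475 − y_svg.

Shape 1 is a circle drawn with `<circle>`. Its stroke #ff8800 means engrave at S194, F3861. After flipping Y the toolpath is (168.1887,61.9688) → (166.4159,67.4250) → (161.7746,70.7971) → (156.0376,70.7971) → (151.3963,67.4250) → (149.6235,61.9688) → (151.3963,56.5126) → (156.0376,53.1405) → (161.7746,53.1405) → (166.4159,56.5126) → (168.1887,61.9688), returning to the start.

Shape 2 is a quadratic bezier drawn with `<path>`. Its stroke #ff8800 means engrave at S194, F3861. After flipping Y the toolpath is (82.4766,54.4574) → (83.7262,59.7918) → (82.0711,64.1663) → (77.5114,67.5810) → (70.0471,70.0357) → (59.6781,71.5306).

Shape 3 is a regular polygon drawn with `<polygon>`. Its stroke #ff00ff means cut at S697, F1401. After flipping Y the toolpath is (77.2975,97.5423) → (72.9726,164.6212) → (128.9021,201.9060) → (189.1565,172.1121) → (193.4814,105.0332) → (137.5519,67.7484) → (77.2975,97.5423), returning to the start.

Shape 4 is a regular polygon drawn with `<path>`. Its stroke #ff00ff means cut at S697, F1401. After flipping Y the toolpath is (26.3827,116.1340) → (29.8238,126.3925) → (40.4286,128.5416) → (47.5921,120.4322) → (44.1510,110.1737) → (33.5462,108.0246) → (26.3827,116.1340), returning to the start.

Shape 5 is a rectangle drawn with `<rect>`. Its stroke #ff8800 means engrave at S194, F3861. After flipping Y the toolpath is (31.6909,219.4729) → (90.1235,219.4729) → (90.1235,196.6364) → (31.6909,196.6364) → (31.6909,219.4729), returning to the start.

Shape 6 is a regular polygon drawn with `<path>`. Its stroke #ff00ff means cut at S697, F1401. After flipping Y the toolpath is (131.2341,70.6009) → (143.0205,100.2486) → (173.5488,109.5187) → (199.8305,91.4306) → (202.0750,59.6050) → (178.5921,38.0072) → (147.0649,42.9008) → (131.2341,70.6009), returning to the start.

(bCNC post)
(Date: synthetic)
G21
G90
G00 X168.1887 Y61.9688
M3 S194
G1 X166.4159 Y67.4250 F3861
G1 X161.7746 Y70.7971 F3861
G1 X156.0376 Y70.7971 F3861
G1 X151.3963 Y67.4250 F3861
G1 X149.6235 Y61.9688 F3861
G1 X151.3963 Y56.5126 F3861
G1 X156.0376 Y53.1405 F3861
G1 X161.7746 Y53.1405 F3861
G1 X166.4159 Y56.5126 F3861
G1 X168.1887 Y61.9688 F3861
M5
G00 X82.4766 Y54.4574
M3 S194
G1 X83.7262 Y59.7918 F3861
G1 X82.0711 Y64.1663 F3861
G1 X77.5114 Y67.5810 F3861
G1 X70.0471 Y70.0357 F3861
G1 X59.6781 Y71.5306 F3861
M5
G00 X77.2975 Y97.5423
M3 S697
G1 X72.9726 Y164.6212 F1401
G1 X128.9021 Y201.9060 F1401
G1 X189.1565 Y172.1121 F1401
G1 X193.4814 Y105.0332 F1401
G1 X137.5519 Y67.7484 F1401
G1 X77.2975 Y97.5423 F1401
M5
G00 X26.3827 Y116.1340
M3 S697
G1 X29.8238 Y126.3925 F1401
G1 X40.4286 Y128.5416 F1401
G1 X47.5921 Y120.4322 F1401
G1 X44.1510 Y110.1737 F1401
G1 X33.5462 Y108.0246 F1401
G1 X26.3827 Y116.1340 F1401
M5
G00 X31.6909 Y219.4729
M3 S194
G1 X90.1235 Y219.4729 F3861
G1 X90.1235 Y196.6364 F3861
G1 X31.6909 Y196.6364 F3861
G1 X31.6909 Y219.4729 F3861
M5
G00 X131.2341 Y70.6009
M3 S697
G1 X143.0205 Y100.2486 F1401
G1 X173.5488 Y109.5187 F1401
G1 X199.8305 Y91.4306 F1401
G1 X202.0750 Y59.6050 F1401
G1 X178.5921 Y38.0072 F1401
G1 X147.0649 Y42.9008 F1401
G1 X131.2341 Y70.6009 F1401
M5
G00 X0.0000 Y0.0000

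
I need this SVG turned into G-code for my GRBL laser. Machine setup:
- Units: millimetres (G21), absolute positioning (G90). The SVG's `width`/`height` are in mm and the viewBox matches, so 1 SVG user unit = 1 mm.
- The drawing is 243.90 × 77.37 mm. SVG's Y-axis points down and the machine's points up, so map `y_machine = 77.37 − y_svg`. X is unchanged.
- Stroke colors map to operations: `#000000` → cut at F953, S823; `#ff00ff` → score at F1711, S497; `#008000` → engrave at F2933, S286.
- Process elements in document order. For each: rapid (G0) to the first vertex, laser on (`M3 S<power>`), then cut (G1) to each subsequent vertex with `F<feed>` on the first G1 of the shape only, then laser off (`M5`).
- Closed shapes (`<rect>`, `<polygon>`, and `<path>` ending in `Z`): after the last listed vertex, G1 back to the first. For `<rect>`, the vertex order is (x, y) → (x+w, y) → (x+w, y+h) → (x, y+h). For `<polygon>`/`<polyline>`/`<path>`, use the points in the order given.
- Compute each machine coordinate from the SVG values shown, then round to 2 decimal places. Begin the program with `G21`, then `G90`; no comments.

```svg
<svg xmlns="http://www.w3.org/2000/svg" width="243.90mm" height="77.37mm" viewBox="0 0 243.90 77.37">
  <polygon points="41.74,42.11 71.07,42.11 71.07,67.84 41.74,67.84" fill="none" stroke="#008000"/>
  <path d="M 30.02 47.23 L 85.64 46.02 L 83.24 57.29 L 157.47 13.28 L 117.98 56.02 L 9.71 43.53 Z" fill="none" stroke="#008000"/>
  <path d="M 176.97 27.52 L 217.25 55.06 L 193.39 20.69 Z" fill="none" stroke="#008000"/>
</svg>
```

1 u = 1 mm; y_m = 77.37 − y.

[1] `<polygon>` rectangle, #008000→engrave S286 F2933: (41.74,35.26) → (71.07,35.26) → (71.07,9.53) → (41.74,9.53) → (41.74,35.26) (closed)

[2] `<path>` closed polygon, #008000→engrave S286 F2933: (30.02,30.14) → (85.64,31.35) → (83.24,20.08) → (157.47,64.09) → (117.98,21.35) → (9.71,33.84) → (30.02,30.14) (closed)

[3] `<path>` closed polygon, #008000→engrave S286 F2933: (176.97,49.85) → (217.25,22.31) → (193.39,56.68) → (176.97,49.85) (closed)

G21
G90
G0 X41.74 Y35.26
M3 S286
G1 X71.07 Y35.26 F2933
G1 X71.07 Y9.53
G1 X41.74 Y9.53
G1 X41.74 Y35.26
M5
G0 X30.02 Y30.14
M3 S286
G1 X85.64 Y31.35 F2933
G1 X83.24 Y20.08
G1 X157.47 Y64.09
G1 X117.98 Y21.35
G1 X9.71 Y33.84
G1 X30.02 Y30.14
M5
G0 X176.97 Y49.85
M3 S286
G1 X217.25 Y22.31 F2933
G1 X193.39 Y56.68
G1 X176.97 Y49.85
M5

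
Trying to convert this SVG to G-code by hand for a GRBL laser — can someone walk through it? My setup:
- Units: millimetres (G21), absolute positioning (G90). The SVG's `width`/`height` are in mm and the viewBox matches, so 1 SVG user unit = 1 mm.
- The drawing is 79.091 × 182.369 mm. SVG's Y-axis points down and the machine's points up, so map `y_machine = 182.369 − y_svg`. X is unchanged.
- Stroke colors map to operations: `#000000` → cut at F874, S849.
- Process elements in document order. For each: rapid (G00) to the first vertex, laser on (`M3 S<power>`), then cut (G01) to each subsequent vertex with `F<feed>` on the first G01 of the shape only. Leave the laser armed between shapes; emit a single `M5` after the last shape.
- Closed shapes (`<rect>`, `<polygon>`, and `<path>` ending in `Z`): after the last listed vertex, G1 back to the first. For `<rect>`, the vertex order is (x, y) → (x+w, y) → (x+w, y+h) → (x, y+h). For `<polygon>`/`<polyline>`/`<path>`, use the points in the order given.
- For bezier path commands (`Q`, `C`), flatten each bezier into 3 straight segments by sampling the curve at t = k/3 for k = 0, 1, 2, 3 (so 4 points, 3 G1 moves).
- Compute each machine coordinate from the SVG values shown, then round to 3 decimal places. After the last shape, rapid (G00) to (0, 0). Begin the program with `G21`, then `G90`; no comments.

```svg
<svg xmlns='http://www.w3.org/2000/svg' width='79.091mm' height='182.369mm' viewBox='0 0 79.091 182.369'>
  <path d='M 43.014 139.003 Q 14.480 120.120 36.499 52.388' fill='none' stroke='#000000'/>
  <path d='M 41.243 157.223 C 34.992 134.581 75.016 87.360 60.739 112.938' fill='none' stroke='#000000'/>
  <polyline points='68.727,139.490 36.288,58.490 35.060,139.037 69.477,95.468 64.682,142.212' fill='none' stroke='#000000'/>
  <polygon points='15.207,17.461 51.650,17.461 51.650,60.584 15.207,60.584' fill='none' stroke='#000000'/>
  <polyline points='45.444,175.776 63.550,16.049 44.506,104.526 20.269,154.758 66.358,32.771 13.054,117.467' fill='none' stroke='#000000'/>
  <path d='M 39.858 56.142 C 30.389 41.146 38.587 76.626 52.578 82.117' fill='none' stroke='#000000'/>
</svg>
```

1 u = 1 mm; y_m = 182.369 − y.

[1] `<path>` quadratic bezier, #000000→cut S849 F874: (43.014,43.366) → (29.608,61.382) → (27.437,90.254) → (36.499,129.981)

[2] `<path>` cubic bezier, #000000→cut S849 F874: (41.243,25.146) → (46.692,52.374) → (60.641,74.349) → (60.739,69.431)

[3] `<polyline>` open polyline, #000000→cut S849 F874: (68.727,42.879) → (36.288,123.879) → (35.060,43.332) → (69.477,86.901) → (64.682,40.157)

[4] `<polygon>` rectangle, #000000→cut S849 F874: (15.207,164.908) → (51.650,164.908) → (51.650,121.785) → (15.207,121.785) → (15.207,164.908) (closed)

[5] `<polyline>` open polyline, #000000→cut S849 F874: (45.444,6.593) → (63.550,166.320) → (44.506,77.843) → (20.269,27.611) → (66.358,149.598) → (13.054,64.902)

[6] `<path>` cubic bezier, #000000→cut S849 F874: (39.858,126.227) → (35.838,127.378) → (40.958,112.759) → (52.578,100.252)

G21
G90
G00 X43.014 Y43.366
M3 S849
G01 X29.608 Y61.382 F874
G01 X27.437 Y90.254
G01 X36.499 Y129.981
G00 X41.243 Y25.146
M3 S849
G01 X46.692 Y52.374 F874
G01 X60.641 Y74.349
G01 X60.739 Y69.431
G00 X68.727 Y42.879
M3 S849
G01 X36.288 Y123.879 F874
G01 X35.060 Y43.332
G01 X69.477 Y86.901
G01 X64.682 Y40.157
G00 X15.207 Y164.908
M3 S849
G01 X51.650 Y164.908 F874
G01 X51.650 Y121.785
G01 X15.207 Y121.785
G01 X15.207 Y164.908
G00 X45.444 Y6.593
M3 S849
G01 X63.550 Y166.320 F874
G01 X44.506 Y77.843
G01 X20.269 Y27.611
G01 X66.358 Y149.598
G01 X13.054 Y64.902
G00 X39.858 Y126.227
M3 S849
G01 X35.838 Y127.378 F874
G01 X40.958 Y112.759
G01 X52.578 Y100.252
M5
G00 X0.000 Y0.000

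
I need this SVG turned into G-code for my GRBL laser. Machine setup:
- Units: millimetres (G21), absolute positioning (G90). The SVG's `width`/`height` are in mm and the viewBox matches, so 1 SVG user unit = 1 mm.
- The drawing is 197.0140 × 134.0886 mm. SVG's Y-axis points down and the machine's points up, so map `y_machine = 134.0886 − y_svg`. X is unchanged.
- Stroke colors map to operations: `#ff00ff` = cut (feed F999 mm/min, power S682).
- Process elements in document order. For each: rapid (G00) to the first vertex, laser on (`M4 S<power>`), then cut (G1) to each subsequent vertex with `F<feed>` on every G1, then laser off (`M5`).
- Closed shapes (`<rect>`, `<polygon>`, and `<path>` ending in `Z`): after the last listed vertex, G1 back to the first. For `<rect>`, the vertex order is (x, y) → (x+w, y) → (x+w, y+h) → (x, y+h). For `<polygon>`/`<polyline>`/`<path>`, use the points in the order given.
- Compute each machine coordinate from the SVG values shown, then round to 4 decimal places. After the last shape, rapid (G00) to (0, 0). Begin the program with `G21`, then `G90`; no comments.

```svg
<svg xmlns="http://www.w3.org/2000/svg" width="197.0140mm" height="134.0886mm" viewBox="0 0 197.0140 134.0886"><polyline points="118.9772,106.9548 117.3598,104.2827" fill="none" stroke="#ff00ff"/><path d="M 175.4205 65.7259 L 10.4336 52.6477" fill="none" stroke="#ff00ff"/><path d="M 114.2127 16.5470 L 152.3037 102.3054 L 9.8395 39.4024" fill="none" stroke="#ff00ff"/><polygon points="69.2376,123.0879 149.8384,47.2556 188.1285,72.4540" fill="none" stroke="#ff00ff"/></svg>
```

G21
G90
G00 X118.9772 Y27.1338
M4 S682
G1 X117.3598 Y29.8059 F999
M5
G00 X175.4205 Y68.3627
M4 S682
G1 X10.4336 Y81.4409 F999
M5
G00 X114.2127 Y117.5416
M4 S682
G1 X152.3037 Y31.7832 F999
G1 X9.8395 Y94.6862 F999
M5
G00 X69.2376 Y11.0007
M4 S682
G1 X149.8384 Y86.8330 F999
G1 X188.1285 Y61.6346 F999
G1 X69.2376 Y11.0007 F999
M5
G00 X0.0000 Y0.0000

Since the viewBox matches the mm dimensions, user units are millimetres directly. The only transform is the Y-flip y_m = 134.0886 − y_svg.

Shape 1 is a line segment drawn with `<polyline>`. Its stroke #ff00ff means cut at S682, F999. After flipping Y the toolpath is (118.9772,27.1338) → (117.3598,29.8059).

Shape 2 is a line segment drawn with `<path>`. Its stroke #ff00ff means cut at S682, F999. After flipping Y the toolpath is (175.4205,68.3627) → (10.4336,81.4409).

Shape 3 is a open polyline drawn with `<path>`. Its stroke #ff00ff means cut at S682, F999. After flipping Y the toolpath is (114.2127,117.5416) → (152.3037,31.7832) → (9.8395,94.6862).

Shape 4 is a closed polygon drawn with `<polygon>`. Its stroke #ff00ff means cut at S682, F999. After flipping Y the toolpath is (69.2376,11.0007) → (149.8384,86.8330) → (188.1285,61.6346) → (69.2376,11.0007), returning to the start.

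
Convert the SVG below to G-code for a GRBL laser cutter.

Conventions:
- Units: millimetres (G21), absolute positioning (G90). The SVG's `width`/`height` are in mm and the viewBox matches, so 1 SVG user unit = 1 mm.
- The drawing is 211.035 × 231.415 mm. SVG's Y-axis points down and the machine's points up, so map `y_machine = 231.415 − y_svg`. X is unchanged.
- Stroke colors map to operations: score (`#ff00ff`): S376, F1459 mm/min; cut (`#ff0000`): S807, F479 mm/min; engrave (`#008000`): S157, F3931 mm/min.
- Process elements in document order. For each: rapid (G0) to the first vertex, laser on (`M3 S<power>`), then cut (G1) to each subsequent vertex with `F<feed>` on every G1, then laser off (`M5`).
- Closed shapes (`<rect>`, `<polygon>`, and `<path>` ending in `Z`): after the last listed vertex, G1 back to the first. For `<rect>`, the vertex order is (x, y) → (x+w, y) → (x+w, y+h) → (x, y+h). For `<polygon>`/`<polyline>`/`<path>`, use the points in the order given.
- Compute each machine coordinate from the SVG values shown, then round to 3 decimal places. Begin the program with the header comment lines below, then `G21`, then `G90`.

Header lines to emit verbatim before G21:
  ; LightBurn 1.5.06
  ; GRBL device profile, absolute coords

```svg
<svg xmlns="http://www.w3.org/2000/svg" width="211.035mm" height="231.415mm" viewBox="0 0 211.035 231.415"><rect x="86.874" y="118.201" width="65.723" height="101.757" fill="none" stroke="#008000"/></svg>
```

; LightBurn 1.5.06
; GRBL device profile, absolute coords
G21
G90
G0 X86.874 Y113.214
M3 S157
G1 X152.597 Y113.214 F3931
G1 X152.597 Y11.457 F3931
G1 X86.874 Y11.457 F3931
G1 X86.874 Y113.214 F3931
M5

1 u = 1 mm; y_m = 231.415 − y.

[1] `<rect>` rectangle, #008000→engrave S157 F3931: (86.874,113.214) → (152.597,113.214) → (152.597,11.457) → (86.874,11.457) → (86.874,113.214) (closed)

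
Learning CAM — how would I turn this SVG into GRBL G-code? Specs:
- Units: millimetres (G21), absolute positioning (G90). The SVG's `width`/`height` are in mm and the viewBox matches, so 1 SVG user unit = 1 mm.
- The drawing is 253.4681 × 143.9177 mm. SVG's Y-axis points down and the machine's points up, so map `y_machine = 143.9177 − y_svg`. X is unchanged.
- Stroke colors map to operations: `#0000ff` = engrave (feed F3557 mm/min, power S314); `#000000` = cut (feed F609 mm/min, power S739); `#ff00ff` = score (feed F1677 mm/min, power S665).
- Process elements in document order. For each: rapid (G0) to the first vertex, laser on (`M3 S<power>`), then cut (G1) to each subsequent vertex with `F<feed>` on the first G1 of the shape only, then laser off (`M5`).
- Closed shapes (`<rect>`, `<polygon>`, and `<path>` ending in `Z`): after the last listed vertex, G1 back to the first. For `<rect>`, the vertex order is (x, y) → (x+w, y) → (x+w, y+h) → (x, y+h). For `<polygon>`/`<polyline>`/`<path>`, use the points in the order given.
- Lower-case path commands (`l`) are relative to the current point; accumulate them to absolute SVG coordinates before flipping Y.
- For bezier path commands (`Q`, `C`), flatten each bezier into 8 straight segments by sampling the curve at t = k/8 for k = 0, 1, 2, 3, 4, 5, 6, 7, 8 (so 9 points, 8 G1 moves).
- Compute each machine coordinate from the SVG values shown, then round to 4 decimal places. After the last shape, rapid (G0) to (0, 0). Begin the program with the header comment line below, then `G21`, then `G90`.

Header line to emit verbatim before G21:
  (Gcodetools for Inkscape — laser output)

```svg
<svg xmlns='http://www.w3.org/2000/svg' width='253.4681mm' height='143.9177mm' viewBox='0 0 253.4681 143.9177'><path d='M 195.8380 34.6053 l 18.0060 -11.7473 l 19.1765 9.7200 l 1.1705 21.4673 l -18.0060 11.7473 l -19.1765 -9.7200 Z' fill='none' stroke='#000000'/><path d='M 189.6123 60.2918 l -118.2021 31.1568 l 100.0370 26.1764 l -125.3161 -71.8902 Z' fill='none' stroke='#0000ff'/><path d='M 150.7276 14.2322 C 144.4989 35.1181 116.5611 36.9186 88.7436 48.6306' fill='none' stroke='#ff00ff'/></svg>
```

1 u = 1 mm; y_m = 143.9177 − y.

[1] `<path>` regular polygon, #000000→cut S739 F609: (195.8380,109.3124) → (213.8440,121.0597) → (233.0205,111.3397) → (234.1910,89.8724) → (216.1850,78.1251) → (197.0085,87.8451) → (195.8380,109.3124) (closed)

[2] `<path>` closed polygon, #0000ff→engrave S314 F3557: (189.6123,83.6259) → (71.4102,52.4691) → (171.4472,26.2927) → (46.1311,98.1829) → (189.6123,83.6259) (closed)

[3] `<path>` cubic bezier, #ff00ff→score S665 F1677: (150.7276,129.6855) → (147.4169,122.6913) → (142.3267,117.1465) → (135.7129,112.7114) → (127.8314,109.0461) → (118.9379,105.8108) → (109.2882,102.6658) → (99.1382,99.2711) → (88.7436,95.2871)

(Gcodetools for Inkscape — laser output)
G21
G90
G0 X195.8380 Y109.3124
M3 S739
G1 X213.8440 Y121.0597 F609
G1 X233.0205 Y111.3397
G1 X234.1910 Y89.8724
G1 X216.1850 Y78.1251
G1 X197.0085 Y87.8451
G1 X195.8380 Y109.3124
M5
G0 X189.6123 Y83.6259
M3 S314
G1 X71.4102 Y52.4691 F3557
G1 X171.4472 Y26.2927
G1 X46.1311 Y98.1829
G1 X189.6123 Y83.6259
M5
G0 X150.7276 Y129.6855
M3 S665
G1 X147.4169 Y122.6913 F1677
G1 X142.3267 Y117.1465
G1 X135.7129 Y112.7114
G1 X127.8314 Y109.0461
G1 X118.9379 Y105.8108
G1 X109.2882 Y102.6658
G1 X99.1382 Y99.2711
G1 X88.7436 Y95.2871
M5
G0 X0.0000 Y0.0000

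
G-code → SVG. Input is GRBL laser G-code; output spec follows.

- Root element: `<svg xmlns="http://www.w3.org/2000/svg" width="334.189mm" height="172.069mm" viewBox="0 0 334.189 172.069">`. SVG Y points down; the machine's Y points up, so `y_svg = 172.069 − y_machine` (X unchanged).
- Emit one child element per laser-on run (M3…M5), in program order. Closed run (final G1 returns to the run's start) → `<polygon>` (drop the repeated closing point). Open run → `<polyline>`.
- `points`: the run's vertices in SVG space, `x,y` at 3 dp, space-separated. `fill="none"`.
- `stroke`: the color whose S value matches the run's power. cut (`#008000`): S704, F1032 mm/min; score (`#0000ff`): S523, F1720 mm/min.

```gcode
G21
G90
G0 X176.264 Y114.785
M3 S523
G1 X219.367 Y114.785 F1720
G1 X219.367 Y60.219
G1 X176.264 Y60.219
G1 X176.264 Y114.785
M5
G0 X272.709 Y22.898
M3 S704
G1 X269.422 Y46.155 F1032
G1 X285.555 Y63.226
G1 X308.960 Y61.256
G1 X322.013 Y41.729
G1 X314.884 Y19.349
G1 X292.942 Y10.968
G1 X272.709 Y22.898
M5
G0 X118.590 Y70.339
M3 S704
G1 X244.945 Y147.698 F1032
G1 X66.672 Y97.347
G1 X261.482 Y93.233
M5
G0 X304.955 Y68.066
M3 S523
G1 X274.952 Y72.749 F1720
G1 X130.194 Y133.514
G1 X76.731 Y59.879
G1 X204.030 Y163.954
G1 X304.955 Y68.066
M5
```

Each laser-on run becomes one SVG element. Flip Y back into SVG space with y_svg = 172.069 − y_machine.

Run 1: power S523 maps to stroke `#0000ff` (score). The run returns to its start, so emit a `<polygon>` with points (Y-flipped): 176.264,57.284 219.367,57.284 219.367,111.850 176.264,111.850.

Run 2: power S704 maps to stroke `#008000` (cut). The run returns to its start, so emit a `<polygon>` with points (Y-flipped): 272.709,149.171 269.422,125.914 285.555,108.843 308.960,110.813 322.013,130.340 314.884,152.720 292.942,161.101.

Run 3: S704 ⇒ cut layer `#008000`. The run is open, so emit a `<polyline>` with points (Y-flipped): 118.590,101.730 244.945,24.371 66.672,74.722 261.482,78.836.

Run 4: S523 ⇒ score layer `#0000ff`. The run returns to its start, so emit a `<polygon>` with points (Y-flipped): 304.955,104.003 274.952,99.320 130.194,38.555 76.731,112.190 204.030,8.115.

<svg xmlns="http://www.w3.org/2000/svg" width="334.189mm" height="172.069mm" viewBox="0 0 334.189 172.069">
  <polygon points="176.264,57.284 219.367,57.284 219.367,111.850 176.264,111.850" fill="none" stroke="#0000ff"/>
  <polygon points="272.709,149.171 269.422,125.914 285.555,108.843 308.960,110.813 322.013,130.340 314.884,152.720 292.942,161.101" fill="none" stroke="#008000"/>
  <polyline points="118.590,101.730 244.945,24.371 66.672,74.722 261.482,78.836" fill="none" stroke="#008000"/>
  <polygon points="304.955,104.003 274.952,99.320 130.194,38.555 76.731,112.190 204.030,8.115" fill="none" stroke="#0000ff"/>
</svg>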